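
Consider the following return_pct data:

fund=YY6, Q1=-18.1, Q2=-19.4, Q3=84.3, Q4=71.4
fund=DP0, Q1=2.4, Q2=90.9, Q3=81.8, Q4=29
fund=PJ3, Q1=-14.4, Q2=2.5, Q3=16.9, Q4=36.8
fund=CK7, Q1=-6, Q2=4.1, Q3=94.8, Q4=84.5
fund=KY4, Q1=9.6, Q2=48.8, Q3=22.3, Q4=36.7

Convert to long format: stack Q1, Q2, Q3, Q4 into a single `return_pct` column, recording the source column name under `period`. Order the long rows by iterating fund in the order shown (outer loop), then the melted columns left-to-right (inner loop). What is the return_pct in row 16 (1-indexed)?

84.5

20 rows total (5 × 4). Row 16: index ⌊(16-1)/4⌋ = 3 into fund → CK7; (16-1) mod 4 = 3 into the melted columns → Q4.
So row 16 is (CK7, Q4, 84.5); return_pct = 84.5.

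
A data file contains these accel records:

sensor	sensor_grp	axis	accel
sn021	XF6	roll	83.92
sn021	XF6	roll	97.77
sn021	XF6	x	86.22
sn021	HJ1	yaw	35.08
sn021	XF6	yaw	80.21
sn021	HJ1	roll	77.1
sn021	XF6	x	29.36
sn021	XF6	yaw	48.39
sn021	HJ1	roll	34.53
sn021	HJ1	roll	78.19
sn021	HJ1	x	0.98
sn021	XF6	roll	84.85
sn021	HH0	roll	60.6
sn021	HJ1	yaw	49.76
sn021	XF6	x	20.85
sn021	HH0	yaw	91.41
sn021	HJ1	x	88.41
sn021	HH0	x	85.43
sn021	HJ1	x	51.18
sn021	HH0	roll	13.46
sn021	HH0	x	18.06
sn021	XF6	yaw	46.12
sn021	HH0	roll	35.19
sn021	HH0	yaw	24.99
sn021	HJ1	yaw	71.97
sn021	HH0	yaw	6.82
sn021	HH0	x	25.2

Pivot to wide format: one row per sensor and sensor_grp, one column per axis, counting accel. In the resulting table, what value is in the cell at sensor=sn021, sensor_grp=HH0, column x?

Rows with sensor=sn021, sensor_grp=HH0 and axis=x: accel values are 85.43, 18.06, 25.2.
3 rows match — count = 3.

3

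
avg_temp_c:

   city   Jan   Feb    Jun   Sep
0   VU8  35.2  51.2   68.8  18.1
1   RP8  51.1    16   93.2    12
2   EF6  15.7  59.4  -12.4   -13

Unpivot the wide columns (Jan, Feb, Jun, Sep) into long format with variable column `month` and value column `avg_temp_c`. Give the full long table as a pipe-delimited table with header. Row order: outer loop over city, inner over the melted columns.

| city | month | avg_temp_c |
| VU8 | Jan | 35.2 |
| VU8 | Feb | 51.2 |
| VU8 | Jun | 68.8 |
| VU8 | Sep | 18.1 |
| RP8 | Jan | 51.1 |
| RP8 | Feb | 16 |
| RP8 | Jun | 93.2 |
| RP8 | Sep | 12 |
| EF6 | Jan | 15.7 |
| EF6 | Feb | 59.4 |
| EF6 | Jun | -12.4 |
| EF6 | Sep | -13 |

Each (city, column) pair becomes one row: 3 × 4 = 12 rows.
For example, (VU8, Jan) → avg_temp_c=35.2.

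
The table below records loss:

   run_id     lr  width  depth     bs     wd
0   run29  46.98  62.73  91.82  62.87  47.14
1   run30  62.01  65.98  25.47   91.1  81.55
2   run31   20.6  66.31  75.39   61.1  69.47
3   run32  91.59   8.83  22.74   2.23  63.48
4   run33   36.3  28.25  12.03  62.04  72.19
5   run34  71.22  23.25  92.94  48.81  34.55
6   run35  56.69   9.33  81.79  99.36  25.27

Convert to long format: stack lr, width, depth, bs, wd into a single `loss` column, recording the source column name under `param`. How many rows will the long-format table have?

7 run_id values × 5 melted columns = 35 rows.

35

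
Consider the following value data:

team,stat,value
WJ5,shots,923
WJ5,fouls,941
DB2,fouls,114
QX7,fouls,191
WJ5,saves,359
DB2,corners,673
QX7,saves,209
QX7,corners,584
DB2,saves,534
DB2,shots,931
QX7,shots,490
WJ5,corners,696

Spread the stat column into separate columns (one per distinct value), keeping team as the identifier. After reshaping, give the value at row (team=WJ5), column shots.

Wide layout: rows indexed by team, columns are the 4 distinct stat values (shots, fouls, saves, corners).
Cell (team=WJ5, stat=shots) draws from the long row where team=WJ5 and stat=shots, which has value=923.

923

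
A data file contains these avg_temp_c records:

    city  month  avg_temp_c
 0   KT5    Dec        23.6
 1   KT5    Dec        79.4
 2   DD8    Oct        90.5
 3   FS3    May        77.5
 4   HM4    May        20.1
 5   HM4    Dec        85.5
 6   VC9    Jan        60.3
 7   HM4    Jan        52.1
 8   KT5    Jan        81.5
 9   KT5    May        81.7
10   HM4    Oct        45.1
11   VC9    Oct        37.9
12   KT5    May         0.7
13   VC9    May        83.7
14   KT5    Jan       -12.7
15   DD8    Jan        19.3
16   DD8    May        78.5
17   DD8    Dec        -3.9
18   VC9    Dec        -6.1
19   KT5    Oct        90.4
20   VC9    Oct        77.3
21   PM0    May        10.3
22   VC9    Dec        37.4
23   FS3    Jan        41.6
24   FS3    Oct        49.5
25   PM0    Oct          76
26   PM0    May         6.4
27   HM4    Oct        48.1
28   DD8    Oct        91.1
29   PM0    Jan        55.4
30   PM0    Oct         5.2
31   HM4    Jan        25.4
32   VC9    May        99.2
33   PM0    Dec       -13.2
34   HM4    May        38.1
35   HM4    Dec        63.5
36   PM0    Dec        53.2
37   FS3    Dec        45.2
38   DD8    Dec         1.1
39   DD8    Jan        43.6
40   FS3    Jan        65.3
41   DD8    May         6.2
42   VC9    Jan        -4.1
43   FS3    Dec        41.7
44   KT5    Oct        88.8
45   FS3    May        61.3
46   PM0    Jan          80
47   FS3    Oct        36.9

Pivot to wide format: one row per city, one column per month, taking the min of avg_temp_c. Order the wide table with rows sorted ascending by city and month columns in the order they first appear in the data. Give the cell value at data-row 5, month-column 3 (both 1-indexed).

6.4

With rows sorted ascending by city, row 5 is city=PM0. month columns in first-appearance order: Dec, Oct, May, Jan; column 3 is May.
Long rows with city=PM0, month=May: min(10.3, 6.4) = 6.4.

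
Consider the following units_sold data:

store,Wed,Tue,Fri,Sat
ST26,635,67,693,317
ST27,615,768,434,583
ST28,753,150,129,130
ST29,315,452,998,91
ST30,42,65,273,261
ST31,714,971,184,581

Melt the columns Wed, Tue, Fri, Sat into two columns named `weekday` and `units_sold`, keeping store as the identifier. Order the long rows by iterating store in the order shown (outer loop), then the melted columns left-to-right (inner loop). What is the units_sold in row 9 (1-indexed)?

753

24 rows total (6 × 4). Row 9: index ⌊(9-1)/4⌋ = 2 into store → ST28; (9-1) mod 4 = 0 into the melted columns → Wed.
So row 9 is (ST28, Wed, 753); units_sold = 753.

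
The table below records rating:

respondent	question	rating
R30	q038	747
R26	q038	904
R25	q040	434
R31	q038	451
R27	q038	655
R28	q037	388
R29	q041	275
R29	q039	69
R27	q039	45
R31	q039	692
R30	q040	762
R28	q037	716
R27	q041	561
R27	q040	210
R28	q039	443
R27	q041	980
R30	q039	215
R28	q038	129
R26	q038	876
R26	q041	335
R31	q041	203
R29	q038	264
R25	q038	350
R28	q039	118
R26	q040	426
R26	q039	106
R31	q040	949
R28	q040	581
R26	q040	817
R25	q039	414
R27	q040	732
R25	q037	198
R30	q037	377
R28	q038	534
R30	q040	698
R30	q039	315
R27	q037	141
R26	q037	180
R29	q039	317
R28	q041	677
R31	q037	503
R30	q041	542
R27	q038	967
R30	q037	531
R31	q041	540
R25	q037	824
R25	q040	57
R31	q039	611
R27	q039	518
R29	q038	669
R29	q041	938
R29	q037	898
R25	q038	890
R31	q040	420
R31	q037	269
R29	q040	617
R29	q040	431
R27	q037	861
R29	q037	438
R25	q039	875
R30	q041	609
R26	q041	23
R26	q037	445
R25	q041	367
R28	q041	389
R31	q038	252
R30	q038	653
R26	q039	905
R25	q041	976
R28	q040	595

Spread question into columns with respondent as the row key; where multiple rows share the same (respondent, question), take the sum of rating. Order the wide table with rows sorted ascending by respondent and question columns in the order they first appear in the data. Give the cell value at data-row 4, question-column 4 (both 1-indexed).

With rows sorted ascending by respondent, row 4 is respondent=R28. question columns in first-appearance order: q038, q040, q037, q041, q039; column 4 is q041.
Long rows with respondent=R28, question=q041: 677 + 389 = 1066.

1066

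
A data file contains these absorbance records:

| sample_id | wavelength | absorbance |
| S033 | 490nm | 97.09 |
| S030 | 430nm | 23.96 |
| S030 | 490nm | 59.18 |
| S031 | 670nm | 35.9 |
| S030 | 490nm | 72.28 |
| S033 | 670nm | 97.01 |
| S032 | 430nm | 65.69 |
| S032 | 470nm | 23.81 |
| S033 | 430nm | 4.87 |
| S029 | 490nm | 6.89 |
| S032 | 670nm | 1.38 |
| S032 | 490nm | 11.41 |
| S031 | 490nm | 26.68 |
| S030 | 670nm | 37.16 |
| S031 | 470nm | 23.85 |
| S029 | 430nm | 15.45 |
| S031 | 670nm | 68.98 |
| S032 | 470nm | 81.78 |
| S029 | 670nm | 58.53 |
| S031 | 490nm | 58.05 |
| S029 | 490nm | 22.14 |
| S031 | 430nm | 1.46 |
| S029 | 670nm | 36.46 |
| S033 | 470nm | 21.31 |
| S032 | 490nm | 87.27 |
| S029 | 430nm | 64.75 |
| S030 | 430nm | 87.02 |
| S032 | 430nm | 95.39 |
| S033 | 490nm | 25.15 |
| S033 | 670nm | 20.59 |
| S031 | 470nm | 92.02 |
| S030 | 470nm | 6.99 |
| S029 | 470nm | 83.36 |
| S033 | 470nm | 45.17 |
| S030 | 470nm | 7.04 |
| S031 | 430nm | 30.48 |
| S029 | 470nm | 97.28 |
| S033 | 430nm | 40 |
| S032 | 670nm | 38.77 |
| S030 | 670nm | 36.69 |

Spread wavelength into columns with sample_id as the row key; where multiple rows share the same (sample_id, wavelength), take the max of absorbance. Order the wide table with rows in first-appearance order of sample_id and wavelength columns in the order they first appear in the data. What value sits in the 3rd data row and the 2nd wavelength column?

With rows in first-appearance order of sample_id, row 3 is sample_id=S031. wavelength columns in first-appearance order: 490nm, 430nm, 670nm, 470nm; column 2 is 430nm.
Long rows with sample_id=S031, wavelength=430nm: max(1.46, 30.48) = 30.48.

30.48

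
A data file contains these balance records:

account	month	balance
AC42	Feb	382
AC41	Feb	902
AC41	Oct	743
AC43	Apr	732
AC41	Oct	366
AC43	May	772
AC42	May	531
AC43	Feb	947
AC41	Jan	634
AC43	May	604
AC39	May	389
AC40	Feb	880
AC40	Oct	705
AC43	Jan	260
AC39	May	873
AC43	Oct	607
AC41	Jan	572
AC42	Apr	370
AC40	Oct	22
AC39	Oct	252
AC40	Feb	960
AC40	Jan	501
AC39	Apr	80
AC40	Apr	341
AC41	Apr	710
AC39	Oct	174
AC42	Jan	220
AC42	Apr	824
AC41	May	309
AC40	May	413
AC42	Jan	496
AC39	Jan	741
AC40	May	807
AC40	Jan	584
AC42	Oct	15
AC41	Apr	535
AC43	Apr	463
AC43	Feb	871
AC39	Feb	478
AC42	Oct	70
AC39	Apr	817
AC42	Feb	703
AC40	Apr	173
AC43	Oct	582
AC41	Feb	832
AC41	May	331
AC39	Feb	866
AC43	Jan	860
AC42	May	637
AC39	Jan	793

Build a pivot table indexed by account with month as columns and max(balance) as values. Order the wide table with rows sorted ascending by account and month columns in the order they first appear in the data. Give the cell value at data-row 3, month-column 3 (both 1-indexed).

With rows sorted ascending by account, row 3 is account=AC41. month columns in first-appearance order: Feb, Oct, Apr, May, Jan; column 3 is Apr.
Long rows with account=AC41, month=Apr: max(710, 535) = 710.

710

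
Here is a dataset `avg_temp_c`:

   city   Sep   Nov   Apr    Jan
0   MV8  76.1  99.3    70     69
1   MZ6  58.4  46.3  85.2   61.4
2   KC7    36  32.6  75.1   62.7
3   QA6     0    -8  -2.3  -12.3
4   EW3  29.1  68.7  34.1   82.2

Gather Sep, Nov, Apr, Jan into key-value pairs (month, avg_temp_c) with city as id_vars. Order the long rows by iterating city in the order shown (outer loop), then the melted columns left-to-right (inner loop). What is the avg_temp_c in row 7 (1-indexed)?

85.2

20 rows total (5 × 4). Row 7: index ⌊(7-1)/4⌋ = 1 into city → MZ6; (7-1) mod 4 = 2 into the melted columns → Apr.
So row 7 is (MZ6, Apr, 85.2); avg_temp_c = 85.2.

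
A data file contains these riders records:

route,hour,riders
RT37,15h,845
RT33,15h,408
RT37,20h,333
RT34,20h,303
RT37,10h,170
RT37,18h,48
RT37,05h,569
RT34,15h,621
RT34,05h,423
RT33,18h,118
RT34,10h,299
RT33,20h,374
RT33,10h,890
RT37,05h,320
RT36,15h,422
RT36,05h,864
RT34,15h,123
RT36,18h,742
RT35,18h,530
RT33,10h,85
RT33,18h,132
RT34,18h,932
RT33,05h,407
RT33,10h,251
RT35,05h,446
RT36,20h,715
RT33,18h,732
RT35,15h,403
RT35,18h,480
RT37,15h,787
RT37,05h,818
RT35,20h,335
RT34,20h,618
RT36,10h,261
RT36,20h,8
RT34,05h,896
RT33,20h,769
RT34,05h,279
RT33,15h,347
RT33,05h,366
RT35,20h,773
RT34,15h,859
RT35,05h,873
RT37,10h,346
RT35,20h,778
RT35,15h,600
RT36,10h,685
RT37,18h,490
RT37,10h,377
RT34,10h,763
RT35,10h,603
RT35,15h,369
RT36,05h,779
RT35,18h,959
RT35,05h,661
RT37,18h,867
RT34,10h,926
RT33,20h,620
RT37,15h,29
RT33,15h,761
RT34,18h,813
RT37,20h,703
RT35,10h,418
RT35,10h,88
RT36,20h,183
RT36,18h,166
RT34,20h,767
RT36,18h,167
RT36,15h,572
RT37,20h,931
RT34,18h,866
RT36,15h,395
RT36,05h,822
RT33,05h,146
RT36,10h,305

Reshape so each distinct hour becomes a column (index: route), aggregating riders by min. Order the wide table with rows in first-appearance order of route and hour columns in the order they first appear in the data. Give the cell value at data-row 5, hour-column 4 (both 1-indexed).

480

With rows in first-appearance order of route, row 5 is route=RT35. hour columns in first-appearance order: 15h, 20h, 10h, 18h, 05h; column 4 is 18h.
Long rows with route=RT35, hour=18h: min(530, 480, 959) = 480.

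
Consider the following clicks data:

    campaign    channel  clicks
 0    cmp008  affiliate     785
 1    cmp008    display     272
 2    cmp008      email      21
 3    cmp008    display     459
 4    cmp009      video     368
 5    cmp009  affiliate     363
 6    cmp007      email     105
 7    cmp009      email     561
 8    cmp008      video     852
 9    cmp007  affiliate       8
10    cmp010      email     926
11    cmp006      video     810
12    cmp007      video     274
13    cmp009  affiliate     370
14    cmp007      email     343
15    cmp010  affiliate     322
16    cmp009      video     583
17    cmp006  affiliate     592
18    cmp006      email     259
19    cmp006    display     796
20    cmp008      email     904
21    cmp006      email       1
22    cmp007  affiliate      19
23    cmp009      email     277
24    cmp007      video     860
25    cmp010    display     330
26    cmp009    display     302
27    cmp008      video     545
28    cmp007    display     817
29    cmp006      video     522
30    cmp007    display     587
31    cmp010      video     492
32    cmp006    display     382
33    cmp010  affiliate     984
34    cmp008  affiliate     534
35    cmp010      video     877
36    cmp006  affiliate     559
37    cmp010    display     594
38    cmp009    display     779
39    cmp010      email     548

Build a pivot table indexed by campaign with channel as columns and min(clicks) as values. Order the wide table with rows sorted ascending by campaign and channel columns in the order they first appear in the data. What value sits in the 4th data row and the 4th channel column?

With rows sorted ascending by campaign, row 4 is campaign=cmp009. channel columns in first-appearance order: affiliate, display, email, video; column 4 is video.
Long rows with campaign=cmp009, channel=video: min(368, 583) = 368.

368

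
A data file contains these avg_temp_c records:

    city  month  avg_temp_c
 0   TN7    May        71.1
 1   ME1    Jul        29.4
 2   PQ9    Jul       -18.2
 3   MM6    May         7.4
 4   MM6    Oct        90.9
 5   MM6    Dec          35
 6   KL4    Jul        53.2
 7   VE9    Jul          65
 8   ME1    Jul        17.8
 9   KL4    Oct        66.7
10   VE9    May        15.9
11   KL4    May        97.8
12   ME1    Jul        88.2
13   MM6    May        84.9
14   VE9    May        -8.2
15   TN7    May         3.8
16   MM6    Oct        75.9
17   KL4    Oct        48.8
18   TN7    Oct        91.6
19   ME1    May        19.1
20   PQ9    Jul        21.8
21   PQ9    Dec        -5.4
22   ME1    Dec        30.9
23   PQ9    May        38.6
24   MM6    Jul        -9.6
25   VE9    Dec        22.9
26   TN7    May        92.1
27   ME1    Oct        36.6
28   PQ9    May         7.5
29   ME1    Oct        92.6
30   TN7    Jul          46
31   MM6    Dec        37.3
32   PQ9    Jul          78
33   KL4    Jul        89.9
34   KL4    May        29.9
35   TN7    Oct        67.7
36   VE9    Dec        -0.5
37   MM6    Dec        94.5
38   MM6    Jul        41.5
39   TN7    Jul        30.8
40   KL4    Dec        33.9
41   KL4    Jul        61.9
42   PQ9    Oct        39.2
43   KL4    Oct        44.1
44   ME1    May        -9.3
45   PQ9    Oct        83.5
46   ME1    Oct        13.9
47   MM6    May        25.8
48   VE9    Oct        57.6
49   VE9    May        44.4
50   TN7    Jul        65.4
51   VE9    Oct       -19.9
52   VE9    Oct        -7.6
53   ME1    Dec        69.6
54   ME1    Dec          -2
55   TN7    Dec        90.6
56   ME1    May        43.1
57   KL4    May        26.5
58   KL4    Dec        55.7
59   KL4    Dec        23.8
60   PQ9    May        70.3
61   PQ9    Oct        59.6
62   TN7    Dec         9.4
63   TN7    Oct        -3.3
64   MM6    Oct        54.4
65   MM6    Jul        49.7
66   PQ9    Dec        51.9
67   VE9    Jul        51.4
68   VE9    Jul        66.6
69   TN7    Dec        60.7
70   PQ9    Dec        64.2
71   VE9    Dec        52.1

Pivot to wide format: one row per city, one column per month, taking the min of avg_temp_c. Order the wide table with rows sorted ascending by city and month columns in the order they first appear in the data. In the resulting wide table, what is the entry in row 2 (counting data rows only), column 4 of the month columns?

-2

With rows sorted ascending by city, row 2 is city=ME1. month columns in first-appearance order: May, Jul, Oct, Dec; column 4 is Dec.
Long rows with city=ME1, month=Dec: min(30.9, 69.6, -2) = -2.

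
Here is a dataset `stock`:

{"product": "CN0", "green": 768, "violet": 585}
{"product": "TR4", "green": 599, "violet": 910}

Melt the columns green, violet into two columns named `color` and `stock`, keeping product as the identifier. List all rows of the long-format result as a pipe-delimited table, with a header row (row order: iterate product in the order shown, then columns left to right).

Each (product, column) pair becomes one row: 2 × 2 = 4 rows.
For example, (CN0, green) → stock=768.

| product | color | stock |
| CN0 | green | 768 |
| CN0 | violet | 585 |
| TR4 | green | 599 |
| TR4 | violet | 910 |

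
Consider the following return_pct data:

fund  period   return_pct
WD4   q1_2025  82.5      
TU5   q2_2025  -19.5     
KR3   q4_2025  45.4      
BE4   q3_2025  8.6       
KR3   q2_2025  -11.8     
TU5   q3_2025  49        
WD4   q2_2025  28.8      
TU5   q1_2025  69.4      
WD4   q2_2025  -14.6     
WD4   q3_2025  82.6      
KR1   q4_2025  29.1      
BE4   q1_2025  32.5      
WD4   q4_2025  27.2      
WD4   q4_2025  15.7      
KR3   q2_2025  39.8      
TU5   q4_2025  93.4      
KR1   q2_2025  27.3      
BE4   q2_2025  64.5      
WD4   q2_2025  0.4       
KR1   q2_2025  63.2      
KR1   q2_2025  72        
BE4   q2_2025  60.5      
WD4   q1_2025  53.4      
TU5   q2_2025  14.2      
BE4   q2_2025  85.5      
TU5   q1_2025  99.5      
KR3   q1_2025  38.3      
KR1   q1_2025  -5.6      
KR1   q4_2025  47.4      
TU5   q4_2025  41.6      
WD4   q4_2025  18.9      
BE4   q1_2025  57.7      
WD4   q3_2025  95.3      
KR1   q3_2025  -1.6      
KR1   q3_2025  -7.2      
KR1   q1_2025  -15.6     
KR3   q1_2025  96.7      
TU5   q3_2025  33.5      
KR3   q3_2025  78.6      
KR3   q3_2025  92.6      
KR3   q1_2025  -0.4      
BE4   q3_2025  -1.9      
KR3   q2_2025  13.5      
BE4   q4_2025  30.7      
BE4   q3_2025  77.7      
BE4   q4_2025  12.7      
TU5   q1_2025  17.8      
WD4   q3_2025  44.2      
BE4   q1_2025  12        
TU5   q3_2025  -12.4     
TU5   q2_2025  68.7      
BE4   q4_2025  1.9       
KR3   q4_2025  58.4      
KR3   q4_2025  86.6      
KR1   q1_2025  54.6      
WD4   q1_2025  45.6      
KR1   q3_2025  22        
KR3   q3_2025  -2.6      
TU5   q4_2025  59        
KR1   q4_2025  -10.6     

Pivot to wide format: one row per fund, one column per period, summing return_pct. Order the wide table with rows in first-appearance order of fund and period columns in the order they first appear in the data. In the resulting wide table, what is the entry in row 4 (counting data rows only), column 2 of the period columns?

210.5

With rows in first-appearance order of fund, row 4 is fund=BE4. period columns in first-appearance order: q1_2025, q2_2025, q4_2025, q3_2025; column 2 is q2_2025.
Long rows with fund=BE4, period=q2_2025: 64.5 + 60.5 + 85.5 = 210.5.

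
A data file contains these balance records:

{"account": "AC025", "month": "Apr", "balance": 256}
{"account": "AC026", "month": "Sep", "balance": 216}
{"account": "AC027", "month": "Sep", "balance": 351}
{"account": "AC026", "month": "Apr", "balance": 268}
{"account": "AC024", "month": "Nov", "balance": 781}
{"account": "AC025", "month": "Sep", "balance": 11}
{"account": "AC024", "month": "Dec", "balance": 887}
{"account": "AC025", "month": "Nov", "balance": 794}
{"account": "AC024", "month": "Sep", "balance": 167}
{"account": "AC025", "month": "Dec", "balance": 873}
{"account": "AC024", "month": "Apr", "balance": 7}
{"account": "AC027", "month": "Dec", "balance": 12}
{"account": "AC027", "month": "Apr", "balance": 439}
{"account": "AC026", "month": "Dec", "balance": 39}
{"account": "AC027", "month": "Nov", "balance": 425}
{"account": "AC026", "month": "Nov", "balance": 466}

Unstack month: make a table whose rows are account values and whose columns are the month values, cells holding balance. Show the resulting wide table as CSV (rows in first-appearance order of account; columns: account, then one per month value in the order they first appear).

Columns: account plus the 4 distinct month values (Apr, Sep, Nov, Dec).
For example, row AC025 column Apr takes balance=256 from the long row (AC025, Apr).

account,Apr,Sep,Nov,Dec
AC025,256,11,794,873
AC026,268,216,466,39
AC027,439,351,425,12
AC024,7,167,781,887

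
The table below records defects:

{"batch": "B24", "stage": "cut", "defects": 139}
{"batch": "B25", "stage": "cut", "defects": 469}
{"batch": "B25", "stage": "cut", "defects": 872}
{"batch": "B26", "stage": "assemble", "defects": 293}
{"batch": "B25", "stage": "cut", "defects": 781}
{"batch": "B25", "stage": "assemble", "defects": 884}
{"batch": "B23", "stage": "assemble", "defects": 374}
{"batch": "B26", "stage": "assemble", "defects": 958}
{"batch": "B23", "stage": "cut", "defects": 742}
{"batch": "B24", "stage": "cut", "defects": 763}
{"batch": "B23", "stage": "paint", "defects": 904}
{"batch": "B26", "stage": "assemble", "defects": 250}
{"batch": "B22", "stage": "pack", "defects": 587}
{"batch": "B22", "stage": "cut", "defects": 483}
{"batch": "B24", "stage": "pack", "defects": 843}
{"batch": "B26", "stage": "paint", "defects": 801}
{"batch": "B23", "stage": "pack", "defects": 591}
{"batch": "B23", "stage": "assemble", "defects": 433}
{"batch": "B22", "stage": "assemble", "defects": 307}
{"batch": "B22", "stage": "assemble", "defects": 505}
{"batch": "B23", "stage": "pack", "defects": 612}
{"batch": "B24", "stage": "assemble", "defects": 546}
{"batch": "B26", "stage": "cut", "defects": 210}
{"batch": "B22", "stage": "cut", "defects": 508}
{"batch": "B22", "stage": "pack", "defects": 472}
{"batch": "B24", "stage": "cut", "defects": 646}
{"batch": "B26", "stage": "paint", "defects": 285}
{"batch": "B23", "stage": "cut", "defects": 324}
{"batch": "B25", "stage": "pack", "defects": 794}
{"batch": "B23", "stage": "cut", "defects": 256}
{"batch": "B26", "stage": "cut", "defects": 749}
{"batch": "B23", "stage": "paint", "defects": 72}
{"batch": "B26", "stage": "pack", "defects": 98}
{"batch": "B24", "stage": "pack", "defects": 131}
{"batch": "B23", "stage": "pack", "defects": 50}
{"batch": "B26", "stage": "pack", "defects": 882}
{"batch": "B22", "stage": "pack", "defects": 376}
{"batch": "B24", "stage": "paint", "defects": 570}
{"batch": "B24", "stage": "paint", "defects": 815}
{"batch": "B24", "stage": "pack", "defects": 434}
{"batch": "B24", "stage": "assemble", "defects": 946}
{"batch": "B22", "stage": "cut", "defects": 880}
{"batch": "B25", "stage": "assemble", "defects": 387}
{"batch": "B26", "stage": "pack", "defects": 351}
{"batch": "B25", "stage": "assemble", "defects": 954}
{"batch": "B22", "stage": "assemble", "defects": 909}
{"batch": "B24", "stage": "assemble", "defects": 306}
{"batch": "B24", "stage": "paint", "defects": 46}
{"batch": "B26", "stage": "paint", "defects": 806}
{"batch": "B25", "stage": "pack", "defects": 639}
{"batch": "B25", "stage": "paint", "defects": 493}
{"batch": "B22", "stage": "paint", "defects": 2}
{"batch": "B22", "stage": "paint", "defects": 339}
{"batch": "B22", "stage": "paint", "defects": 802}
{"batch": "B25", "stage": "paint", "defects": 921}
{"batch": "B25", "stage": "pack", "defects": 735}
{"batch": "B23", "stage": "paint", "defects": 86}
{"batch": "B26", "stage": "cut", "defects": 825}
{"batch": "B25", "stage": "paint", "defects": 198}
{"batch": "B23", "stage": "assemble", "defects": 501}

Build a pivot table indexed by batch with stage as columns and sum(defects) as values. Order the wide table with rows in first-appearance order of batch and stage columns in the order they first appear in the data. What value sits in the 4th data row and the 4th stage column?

1253

With rows in first-appearance order of batch, row 4 is batch=B23. stage columns in first-appearance order: cut, assemble, paint, pack; column 4 is pack.
Long rows with batch=B23, stage=pack: 591 + 612 + 50 = 1253.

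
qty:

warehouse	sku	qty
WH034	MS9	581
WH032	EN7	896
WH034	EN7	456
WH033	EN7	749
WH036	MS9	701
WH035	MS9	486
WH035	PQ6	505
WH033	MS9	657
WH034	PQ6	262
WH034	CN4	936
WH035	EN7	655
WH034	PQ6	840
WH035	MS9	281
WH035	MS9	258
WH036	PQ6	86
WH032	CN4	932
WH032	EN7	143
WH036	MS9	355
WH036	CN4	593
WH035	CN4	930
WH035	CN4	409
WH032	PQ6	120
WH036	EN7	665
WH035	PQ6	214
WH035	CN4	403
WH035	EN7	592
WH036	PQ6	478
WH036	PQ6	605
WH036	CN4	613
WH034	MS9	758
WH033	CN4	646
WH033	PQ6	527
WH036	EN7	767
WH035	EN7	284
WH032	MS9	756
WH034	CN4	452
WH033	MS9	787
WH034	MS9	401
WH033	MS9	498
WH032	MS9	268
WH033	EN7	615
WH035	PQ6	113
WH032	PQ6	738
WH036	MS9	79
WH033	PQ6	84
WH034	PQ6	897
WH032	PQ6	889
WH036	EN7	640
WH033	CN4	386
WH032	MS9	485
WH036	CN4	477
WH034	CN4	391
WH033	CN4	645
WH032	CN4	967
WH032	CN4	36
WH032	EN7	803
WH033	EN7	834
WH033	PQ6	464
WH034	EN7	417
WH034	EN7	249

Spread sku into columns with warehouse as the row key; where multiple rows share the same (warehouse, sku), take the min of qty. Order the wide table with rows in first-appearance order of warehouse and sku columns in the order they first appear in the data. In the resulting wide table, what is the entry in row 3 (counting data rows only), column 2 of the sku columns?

615

With rows in first-appearance order of warehouse, row 3 is warehouse=WH033. sku columns in first-appearance order: MS9, EN7, PQ6, CN4; column 2 is EN7.
Long rows with warehouse=WH033, sku=EN7: min(749, 615, 834) = 615.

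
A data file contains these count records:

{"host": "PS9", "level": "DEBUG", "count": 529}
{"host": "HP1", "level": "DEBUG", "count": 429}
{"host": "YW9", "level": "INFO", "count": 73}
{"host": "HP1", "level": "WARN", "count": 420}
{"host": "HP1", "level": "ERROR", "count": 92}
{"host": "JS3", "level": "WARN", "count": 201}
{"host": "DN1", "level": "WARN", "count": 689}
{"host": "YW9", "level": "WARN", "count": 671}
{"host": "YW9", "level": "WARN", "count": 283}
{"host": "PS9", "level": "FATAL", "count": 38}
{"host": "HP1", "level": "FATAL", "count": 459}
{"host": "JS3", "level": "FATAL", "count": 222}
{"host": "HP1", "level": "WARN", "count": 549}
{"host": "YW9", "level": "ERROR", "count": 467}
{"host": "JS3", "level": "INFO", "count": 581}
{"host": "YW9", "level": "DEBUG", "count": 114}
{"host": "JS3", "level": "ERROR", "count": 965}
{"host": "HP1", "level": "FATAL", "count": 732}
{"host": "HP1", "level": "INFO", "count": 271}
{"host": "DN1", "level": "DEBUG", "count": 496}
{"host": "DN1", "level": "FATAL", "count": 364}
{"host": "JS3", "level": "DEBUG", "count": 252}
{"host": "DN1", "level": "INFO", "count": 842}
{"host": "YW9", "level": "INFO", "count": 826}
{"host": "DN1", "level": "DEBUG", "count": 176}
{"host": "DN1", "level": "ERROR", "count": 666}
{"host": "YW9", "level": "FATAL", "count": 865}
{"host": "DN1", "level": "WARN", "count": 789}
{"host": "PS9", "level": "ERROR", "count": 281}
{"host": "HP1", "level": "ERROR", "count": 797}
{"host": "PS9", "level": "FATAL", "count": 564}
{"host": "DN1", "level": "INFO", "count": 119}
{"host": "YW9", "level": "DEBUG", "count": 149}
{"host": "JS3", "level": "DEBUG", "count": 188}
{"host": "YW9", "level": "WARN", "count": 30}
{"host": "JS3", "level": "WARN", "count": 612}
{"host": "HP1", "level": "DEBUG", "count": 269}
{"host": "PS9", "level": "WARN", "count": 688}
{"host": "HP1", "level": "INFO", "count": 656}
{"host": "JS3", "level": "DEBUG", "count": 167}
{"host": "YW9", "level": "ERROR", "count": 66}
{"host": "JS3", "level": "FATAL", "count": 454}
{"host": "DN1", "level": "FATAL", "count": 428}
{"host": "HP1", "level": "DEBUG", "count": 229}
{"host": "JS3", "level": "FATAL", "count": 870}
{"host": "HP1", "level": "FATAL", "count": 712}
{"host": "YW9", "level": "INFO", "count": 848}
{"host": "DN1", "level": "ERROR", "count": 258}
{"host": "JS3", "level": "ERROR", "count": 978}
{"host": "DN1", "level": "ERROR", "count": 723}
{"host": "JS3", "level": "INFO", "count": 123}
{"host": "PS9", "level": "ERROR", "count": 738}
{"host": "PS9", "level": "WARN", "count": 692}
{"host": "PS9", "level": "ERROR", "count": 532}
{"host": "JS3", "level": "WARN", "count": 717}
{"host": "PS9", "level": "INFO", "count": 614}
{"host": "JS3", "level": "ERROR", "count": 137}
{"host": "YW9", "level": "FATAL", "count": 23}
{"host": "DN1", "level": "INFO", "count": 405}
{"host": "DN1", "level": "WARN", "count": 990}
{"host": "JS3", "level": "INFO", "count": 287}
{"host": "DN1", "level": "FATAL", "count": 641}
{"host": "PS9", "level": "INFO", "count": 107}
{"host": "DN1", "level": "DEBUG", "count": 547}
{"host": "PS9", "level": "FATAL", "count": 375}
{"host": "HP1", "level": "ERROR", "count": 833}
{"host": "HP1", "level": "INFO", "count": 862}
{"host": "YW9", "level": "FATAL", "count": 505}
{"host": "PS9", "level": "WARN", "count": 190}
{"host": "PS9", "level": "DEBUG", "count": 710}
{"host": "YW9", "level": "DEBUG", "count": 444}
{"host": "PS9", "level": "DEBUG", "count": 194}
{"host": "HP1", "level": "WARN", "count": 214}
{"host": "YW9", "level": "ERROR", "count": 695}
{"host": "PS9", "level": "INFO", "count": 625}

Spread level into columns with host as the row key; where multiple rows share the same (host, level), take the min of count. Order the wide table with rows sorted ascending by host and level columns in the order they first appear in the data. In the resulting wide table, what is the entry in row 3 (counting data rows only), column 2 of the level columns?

123

With rows sorted ascending by host, row 3 is host=JS3. level columns in first-appearance order: DEBUG, INFO, WARN, ERROR, FATAL; column 2 is INFO.
Long rows with host=JS3, level=INFO: min(581, 123, 287) = 123.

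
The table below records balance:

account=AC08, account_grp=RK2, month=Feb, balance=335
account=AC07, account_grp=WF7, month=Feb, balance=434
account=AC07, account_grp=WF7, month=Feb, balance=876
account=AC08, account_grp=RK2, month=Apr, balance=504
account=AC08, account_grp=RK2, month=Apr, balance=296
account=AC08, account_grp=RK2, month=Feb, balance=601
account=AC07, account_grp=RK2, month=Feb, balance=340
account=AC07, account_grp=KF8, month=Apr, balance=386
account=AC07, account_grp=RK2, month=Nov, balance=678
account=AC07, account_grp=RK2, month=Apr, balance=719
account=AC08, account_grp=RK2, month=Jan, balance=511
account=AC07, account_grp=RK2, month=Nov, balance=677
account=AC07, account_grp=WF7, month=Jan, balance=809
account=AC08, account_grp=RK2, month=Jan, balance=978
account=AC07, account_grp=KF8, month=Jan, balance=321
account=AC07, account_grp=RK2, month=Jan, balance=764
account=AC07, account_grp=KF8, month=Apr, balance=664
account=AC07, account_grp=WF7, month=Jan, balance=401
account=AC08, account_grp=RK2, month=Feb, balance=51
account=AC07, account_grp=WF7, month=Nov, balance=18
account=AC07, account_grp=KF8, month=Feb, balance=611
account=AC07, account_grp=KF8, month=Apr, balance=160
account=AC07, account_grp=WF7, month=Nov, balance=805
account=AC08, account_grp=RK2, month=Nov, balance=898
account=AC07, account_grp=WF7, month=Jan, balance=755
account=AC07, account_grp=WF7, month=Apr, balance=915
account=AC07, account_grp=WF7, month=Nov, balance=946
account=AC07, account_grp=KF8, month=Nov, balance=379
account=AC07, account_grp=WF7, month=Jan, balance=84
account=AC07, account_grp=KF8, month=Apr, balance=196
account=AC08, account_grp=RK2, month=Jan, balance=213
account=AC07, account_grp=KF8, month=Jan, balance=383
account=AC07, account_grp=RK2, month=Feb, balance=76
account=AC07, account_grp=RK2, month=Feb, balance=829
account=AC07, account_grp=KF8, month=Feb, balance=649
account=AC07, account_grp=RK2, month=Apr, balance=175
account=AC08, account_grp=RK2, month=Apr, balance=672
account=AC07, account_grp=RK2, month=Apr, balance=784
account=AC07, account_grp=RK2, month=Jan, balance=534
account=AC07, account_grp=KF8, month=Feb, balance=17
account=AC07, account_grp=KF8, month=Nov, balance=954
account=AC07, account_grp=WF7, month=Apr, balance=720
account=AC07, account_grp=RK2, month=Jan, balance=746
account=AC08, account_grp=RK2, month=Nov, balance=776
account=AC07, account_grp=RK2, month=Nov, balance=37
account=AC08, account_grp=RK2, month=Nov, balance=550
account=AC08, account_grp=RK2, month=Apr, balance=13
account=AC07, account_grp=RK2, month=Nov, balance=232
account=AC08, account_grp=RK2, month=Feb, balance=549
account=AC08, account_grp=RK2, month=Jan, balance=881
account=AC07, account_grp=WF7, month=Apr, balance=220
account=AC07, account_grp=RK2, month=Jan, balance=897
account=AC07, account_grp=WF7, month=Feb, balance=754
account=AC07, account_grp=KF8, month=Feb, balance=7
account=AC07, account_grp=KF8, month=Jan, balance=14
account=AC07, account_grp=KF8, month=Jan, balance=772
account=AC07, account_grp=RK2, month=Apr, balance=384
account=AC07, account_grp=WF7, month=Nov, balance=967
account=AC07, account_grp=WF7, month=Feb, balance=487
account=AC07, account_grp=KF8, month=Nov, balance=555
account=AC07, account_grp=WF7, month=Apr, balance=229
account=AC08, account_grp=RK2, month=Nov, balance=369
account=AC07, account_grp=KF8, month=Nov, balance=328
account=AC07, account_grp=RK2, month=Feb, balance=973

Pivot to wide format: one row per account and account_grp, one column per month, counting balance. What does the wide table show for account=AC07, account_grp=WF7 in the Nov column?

4

Rows with account=AC07, account_grp=WF7 and month=Nov: balance values are 18, 805, 946, 967.
4 rows match — count = 4.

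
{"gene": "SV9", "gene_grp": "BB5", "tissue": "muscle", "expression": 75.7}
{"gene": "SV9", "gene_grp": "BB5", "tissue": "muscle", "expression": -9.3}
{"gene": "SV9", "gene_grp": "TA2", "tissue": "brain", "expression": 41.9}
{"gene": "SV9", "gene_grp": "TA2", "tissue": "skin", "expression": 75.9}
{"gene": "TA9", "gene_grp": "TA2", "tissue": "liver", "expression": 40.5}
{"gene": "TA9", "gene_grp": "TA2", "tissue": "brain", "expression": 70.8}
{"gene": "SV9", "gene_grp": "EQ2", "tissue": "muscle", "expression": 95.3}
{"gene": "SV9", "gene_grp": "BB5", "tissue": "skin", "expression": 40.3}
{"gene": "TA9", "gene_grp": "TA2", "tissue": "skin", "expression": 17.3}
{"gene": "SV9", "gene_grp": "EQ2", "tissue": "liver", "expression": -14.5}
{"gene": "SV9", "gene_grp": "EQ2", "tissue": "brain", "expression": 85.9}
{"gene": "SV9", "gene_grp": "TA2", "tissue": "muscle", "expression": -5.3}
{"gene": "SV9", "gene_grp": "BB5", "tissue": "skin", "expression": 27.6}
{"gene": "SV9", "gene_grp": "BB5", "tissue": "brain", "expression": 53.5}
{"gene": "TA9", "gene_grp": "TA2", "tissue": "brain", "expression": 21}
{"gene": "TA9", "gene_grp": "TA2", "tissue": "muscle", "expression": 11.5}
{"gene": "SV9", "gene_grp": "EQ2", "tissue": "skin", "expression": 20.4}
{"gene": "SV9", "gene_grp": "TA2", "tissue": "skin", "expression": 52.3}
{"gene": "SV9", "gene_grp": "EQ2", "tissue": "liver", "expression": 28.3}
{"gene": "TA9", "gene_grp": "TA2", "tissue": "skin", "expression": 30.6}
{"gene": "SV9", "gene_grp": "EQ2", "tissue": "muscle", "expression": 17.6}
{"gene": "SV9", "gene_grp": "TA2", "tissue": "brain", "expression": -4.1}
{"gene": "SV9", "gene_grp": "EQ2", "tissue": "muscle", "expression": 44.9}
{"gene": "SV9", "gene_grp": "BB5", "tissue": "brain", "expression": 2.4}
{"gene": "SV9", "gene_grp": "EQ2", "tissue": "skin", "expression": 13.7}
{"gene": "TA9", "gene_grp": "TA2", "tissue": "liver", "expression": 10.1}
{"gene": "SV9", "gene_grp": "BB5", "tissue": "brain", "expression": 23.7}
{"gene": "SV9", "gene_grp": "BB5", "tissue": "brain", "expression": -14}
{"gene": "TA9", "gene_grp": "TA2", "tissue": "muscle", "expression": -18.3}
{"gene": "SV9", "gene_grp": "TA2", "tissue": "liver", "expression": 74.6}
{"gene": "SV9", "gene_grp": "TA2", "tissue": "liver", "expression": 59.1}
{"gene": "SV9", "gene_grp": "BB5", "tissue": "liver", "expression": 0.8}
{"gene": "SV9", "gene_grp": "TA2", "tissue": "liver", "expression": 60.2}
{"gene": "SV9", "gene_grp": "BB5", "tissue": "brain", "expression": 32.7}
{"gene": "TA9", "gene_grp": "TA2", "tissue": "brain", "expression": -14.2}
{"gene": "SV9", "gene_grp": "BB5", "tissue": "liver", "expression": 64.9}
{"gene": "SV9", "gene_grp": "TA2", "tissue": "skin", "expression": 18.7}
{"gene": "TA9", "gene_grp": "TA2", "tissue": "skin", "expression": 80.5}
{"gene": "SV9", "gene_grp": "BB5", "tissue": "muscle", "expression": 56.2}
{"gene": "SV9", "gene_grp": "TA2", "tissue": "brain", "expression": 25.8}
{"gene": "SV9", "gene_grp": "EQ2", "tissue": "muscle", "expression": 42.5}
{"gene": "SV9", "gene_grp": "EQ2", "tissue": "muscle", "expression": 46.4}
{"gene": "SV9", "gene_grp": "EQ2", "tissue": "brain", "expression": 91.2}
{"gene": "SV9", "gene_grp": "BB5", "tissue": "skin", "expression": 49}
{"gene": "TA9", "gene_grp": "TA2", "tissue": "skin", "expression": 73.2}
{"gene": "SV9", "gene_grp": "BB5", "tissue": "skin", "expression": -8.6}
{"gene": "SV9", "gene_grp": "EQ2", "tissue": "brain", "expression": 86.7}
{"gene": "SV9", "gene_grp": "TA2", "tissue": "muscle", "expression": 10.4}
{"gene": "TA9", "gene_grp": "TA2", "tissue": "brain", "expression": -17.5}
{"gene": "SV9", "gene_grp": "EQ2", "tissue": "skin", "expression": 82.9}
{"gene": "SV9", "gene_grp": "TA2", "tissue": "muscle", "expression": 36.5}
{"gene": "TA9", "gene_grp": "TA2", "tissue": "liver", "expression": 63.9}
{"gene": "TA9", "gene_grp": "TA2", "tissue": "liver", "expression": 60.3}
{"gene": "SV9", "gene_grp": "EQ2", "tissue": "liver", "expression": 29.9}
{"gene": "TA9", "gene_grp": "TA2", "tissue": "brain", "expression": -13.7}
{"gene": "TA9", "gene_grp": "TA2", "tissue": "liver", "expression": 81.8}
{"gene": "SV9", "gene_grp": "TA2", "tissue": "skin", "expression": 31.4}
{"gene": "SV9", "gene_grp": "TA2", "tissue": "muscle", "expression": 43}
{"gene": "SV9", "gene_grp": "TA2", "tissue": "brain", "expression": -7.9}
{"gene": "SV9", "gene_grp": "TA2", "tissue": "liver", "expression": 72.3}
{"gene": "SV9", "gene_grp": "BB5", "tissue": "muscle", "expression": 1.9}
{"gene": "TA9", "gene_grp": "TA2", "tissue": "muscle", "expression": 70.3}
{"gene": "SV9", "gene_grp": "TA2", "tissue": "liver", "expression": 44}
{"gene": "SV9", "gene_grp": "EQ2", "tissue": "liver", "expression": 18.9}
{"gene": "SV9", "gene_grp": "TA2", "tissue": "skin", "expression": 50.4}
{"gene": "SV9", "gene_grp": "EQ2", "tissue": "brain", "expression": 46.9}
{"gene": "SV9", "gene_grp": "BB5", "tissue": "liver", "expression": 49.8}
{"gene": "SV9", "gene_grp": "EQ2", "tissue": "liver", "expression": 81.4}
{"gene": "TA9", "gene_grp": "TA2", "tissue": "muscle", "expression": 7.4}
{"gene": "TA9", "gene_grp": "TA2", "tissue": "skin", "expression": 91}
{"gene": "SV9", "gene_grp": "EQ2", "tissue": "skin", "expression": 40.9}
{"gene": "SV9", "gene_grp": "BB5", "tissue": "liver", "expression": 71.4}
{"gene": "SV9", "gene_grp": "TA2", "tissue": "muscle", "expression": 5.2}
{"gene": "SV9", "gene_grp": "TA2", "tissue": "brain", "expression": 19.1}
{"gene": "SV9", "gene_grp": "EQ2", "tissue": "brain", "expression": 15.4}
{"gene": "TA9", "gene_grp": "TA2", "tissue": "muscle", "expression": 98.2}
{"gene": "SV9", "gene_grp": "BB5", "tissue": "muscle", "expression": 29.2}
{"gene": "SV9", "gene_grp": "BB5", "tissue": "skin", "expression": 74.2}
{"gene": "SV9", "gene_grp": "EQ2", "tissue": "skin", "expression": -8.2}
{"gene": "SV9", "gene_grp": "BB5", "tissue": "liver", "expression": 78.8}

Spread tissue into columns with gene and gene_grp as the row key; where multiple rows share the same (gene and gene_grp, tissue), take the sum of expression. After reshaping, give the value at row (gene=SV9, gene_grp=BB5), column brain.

Rows with gene=SV9, gene_grp=BB5 and tissue=brain: expression values are 53.5, 2.4, 23.7, -14, 32.7.
53.5 + 2.4 + 23.7 + -14 + 32.7 = 98.3.

98.3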